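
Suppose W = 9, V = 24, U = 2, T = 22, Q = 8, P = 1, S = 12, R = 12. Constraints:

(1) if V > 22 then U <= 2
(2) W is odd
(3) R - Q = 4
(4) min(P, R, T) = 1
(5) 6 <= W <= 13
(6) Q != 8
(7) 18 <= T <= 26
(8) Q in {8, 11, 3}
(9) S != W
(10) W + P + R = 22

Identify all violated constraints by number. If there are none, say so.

(1) V = 24 > 22, so we need U ≤ 2; U = 2 ≤ 2  yes
(2) W = 9 is odd  yes
(3) R - Q = 12 - 8 = 4  yes
(4) min(1, 12, 22) = 1  yes
(5) W = 9 lies in [6, 13]  yes
(6) Q = 8, but 8 is required to differ  no
(7) T = 22 lies in [18, 26]  yes
(8) Q = 8 is in {8, 11, 3}  yes
(9) S = 12, W = 9; distinct  yes
(10) W + P + R = 9 + 1 + 12 = 22  yes

The assignment fails constraint 6.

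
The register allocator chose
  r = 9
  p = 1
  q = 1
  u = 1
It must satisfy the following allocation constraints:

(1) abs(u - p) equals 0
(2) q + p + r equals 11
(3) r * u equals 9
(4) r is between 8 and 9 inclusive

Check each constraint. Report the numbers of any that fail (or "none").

None — every constraint holds.

(1) abs(1 - 1) = 0 — OK.
(2) q + p + r = 1 + 1 + 9 = 11 — OK.
(3) r * u = 9 * 1 = 9 — OK.
(4) r = 9 lies in [8, 9] — OK.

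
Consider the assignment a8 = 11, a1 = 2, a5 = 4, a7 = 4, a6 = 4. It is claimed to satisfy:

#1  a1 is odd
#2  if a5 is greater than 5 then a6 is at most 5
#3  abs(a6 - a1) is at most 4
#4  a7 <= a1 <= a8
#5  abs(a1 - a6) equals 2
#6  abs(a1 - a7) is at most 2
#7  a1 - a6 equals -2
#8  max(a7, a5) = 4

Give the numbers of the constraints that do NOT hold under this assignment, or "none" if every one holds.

The assignment fails constraints 1, 4.

#1 a1 = 2 is even — fails.
#2 a5 = 4, not > 5; antecedent false, conditional vacuously true — holds.
#3 abs(4 - 2) = 2; 2 ≤ 4 — holds.
#4 values 4, 2, 11; a7 = 4 is not <= a1 = 2 — fails.
#5 abs(2 - 4) = 2 — holds.
#6 abs(2 - 4) = 2; 2 ≤ 2 — holds.
#7 a1 - a6 = 2 - 4 = -2 — holds.
#8 max(4, 4) = 4 — holds.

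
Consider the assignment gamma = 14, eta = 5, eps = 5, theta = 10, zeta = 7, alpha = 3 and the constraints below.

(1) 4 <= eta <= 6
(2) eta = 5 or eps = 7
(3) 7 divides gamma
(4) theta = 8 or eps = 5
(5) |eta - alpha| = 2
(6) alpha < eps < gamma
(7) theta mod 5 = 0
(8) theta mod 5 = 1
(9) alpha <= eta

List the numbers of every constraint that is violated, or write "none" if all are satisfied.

The assignment fails constraint 8.

(1) eta = 5 lies in [4, 6] — holds.
(2) eta = 5 = 5 (first disjunct) — holds.
(3) 14 / 7 = 2, so 7 divides 14 — holds.
(4) theta = 10 ≠ 8, but eps = 5 = 5 (second disjunct) — holds.
(5) |5 - 3| = 2 — holds.
(6) values 3 < 5 < 14 — holds.
(7) 10 mod 5 = 0 — holds.
(8) 10 mod 5 = 0, not 1 — does not hold.
(9) alpha = 3, eta = 5; 3 ≤ 5 — holds.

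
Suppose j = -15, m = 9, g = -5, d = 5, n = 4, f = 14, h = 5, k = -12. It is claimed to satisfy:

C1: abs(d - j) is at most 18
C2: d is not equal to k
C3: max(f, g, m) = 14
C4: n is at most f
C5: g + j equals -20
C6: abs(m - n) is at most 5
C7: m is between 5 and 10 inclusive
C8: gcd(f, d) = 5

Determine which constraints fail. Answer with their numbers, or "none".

C1: abs(5 - (-15)) = 20; 20 > 18, exceeds bound 18 — violated.
C2: d = 5, k = -12; distinct — OK.
C3: max(14, -5, 9) = 14 — OK.
C4: n = 4, f = 14; 4 ≤ 14 — OK.
C5: g + j = -5 + (-15) = -20 — OK.
C6: abs(9 - 4) = 5; 5 ≤ 5 — OK.
C7: m = 9 lies in [5, 10] — OK.
C8: gcd(14, 5) = 1, not 5 — violated.

The assignment fails constraints 1 and 8.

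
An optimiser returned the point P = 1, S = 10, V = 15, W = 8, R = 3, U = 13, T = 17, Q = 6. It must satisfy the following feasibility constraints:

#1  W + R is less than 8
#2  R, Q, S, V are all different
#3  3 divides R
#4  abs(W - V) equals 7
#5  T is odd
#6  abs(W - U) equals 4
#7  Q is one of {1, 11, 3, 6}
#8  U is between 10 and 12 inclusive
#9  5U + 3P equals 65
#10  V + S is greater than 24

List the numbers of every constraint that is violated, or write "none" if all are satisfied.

#1 W + R = 8 + 3 = 11; 11 ≥ 8, bound 8 not met — violated.
#2 values 3, 6, 10, 15 are pairwise distinct — satisfied.
#3 3 / 3 = 1, so 3 divides 3 — satisfied.
#4 abs(8 - 15) = 7 — satisfied.
#5 T = 17 is odd — satisfied.
#6 abs(8 - 13) = 5, not 4 — violated.
#7 Q = 6 is in {1, 11, 3, 6} — satisfied.
#8 U = 13 is outside [10, 12] — violated.
#9 5U + 3P = 5(13) + 3(1) = 68, not 65 — violated.
#10 V + S = 15 + 10 = 25; 25 > 24 — satisfied.

The assignment fails constraints 1, 6, 8, 9.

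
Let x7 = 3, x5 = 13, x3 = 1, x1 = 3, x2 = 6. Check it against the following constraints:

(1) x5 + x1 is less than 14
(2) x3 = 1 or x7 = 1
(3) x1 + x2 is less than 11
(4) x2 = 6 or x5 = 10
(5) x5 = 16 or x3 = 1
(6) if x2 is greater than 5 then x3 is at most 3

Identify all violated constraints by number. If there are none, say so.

(1) x5 + x1 = 13 + 3 = 16; 16 ≥ 14, bound 14 not met — fails.
(2) x3 = 1 = 1 (first disjunct) — holds.
(3) x1 + x2 = 3 + 6 = 9; 9 < 11 — holds.
(4) x2 = 6 = 6 (first disjunct) — holds.
(5) x5 = 13 ≠ 16, but x3 = 1 = 1 (second disjunct) — holds.
(6) x2 = 6 > 5, so we need x3 ≤ 3; x3 = 1 ≤ 3 — holds.

Violated: 1.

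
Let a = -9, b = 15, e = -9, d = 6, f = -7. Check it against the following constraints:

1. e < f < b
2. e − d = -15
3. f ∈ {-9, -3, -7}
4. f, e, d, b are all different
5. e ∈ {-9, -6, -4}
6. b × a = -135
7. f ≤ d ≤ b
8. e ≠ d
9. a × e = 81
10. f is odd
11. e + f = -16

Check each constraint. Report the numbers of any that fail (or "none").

Yes — all constraints hold.

1. values -9 < -7 < 15  ✓
2. e − d = -9 − 6 = -15  ✓
3. f = -7 is in {-9, -3, -7}  ✓
4. values -7, -9, 6, 15 are pairwise distinct  ✓
5. e = -9 is in {-9, -6, -4}  ✓
6. b × a = 15 × (-9) = -135  ✓
7. values -7 ≤ 6 ≤ 15  ✓
8. e = -9, d = 6; distinct  ✓
9. a × e = -9 × (-9) = 81  ✓
10. f = -7 is odd  ✓
11. e + f = -9 + (-7) = -16  ✓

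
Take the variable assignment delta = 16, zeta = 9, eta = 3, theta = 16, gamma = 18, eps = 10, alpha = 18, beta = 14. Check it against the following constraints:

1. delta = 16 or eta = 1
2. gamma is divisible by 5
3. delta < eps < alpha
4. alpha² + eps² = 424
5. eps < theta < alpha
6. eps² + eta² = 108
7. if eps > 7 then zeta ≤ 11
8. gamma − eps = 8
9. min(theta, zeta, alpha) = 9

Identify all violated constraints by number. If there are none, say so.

Violated: 2, 3, 6.

1. delta = 16 = 16 (first disjunct) — satisfied.
2. 18 = 5×3 + 3, so 5 does not divide 18 — violated.
3. values 16, 10, 18; delta = 16 is not < eps = 10 — violated.
4. alpha² + eps² = 18² + 10² = 324 + 100 = 424 — satisfied.
5. values 10 < 16 < 18 — satisfied.
6. eps² + eta² = 10² + 3² = 100 + 9 = 109, not 108 — violated.
7. eps = 10 > 7, so we need zeta ≤ 11; zeta = 9 ≤ 11 — satisfied.
8. gamma − eps = 18 − 10 = 8 — satisfied.
9. min(16, 9, 18) = 9 — satisfied.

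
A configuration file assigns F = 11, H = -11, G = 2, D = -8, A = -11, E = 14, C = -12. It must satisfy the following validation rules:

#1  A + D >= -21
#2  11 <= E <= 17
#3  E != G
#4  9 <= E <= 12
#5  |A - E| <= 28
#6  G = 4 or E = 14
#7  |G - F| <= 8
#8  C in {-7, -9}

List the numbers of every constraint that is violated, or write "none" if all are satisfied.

Constraints 4, 7, 8 are violated.

#1 A + D = -11 + (-8) = -19; -19 ≥ -21 — holds.
#2 E = 14 lies in [11, 17] — holds.
#3 E = 14, G = 2; distinct — holds.
#4 E = 14 is outside [9, 12] — fails.
#5 |-11 - 14| = 25; 25 ≤ 28 — holds.
#6 G = 2 ≠ 4, but E = 14 = 14 (second disjunct) — holds.
#7 |2 - 11| = 9; 9 > 8, exceeds bound 8 — fails.
#8 C = -12 is not in {-7, -9} — fails.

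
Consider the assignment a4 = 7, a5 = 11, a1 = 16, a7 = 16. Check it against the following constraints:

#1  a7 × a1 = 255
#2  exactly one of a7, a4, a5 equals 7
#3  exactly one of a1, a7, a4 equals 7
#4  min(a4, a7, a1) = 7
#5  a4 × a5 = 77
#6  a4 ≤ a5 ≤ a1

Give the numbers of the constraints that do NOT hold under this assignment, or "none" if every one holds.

#1 a7 × a1 = 16 × 16 = 256, not 255  fails
#2 a7=16, a4=7, a5=11; 1 of them equals 7  holds
#3 a1=16, a7=16, a4=7; 1 of them equals 7  holds
#4 min(7, 16, 16) = 7  holds
#5 a4 × a5 = 7 × 11 = 77  holds
#6 values 7 ≤ 11 ≤ 16  holds

No — constraint 1 is not satisfied.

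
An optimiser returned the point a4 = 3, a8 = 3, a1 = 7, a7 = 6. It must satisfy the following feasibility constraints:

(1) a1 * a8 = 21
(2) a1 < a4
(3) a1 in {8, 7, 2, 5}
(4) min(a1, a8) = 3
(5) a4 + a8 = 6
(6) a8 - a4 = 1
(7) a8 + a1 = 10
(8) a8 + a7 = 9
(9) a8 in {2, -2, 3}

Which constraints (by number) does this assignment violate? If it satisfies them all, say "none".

Violated: 2 and 6.

(1) a1 * a8 = 7 * 3 = 21  ✓
(2) a1 = 7, a4 = 3; 7 ≥ 3 (want <)  ✗
(3) a1 = 7 is in {8, 7, 2, 5}  ✓
(4) min(7, 3) = 3  ✓
(5) a4 + a8 = 3 + 3 = 6  ✓
(6) a8 - a4 = 3 - 3 = 0, not 1  ✗
(7) a8 + a1 = 3 + 7 = 10  ✓
(8) a8 + a7 = 3 + 6 = 9  ✓
(9) a8 = 3 is in {2, -2, 3}  ✓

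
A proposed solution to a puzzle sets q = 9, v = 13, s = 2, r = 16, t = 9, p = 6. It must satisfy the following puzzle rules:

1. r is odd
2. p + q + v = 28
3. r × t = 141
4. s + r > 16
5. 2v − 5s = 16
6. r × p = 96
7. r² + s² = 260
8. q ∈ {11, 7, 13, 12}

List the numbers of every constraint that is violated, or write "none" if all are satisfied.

No — constraints 1, 3, 8 are not satisfied.

1. r = 16 is even — does not hold.
2. p + q + v = 6 + 9 + 13 = 28 — holds.
3. r × t = 16 × 9 = 144, not 141 — does not hold.
4. s + r = 2 + 16 = 18; 18 > 16 — holds.
5. 2v − 5s = 2(13) − 5(2) = 16 — holds.
6. r × p = 16 × 6 = 96 — holds.
7. r² + s² = 16² + 2² = 256 + 4 = 260 — holds.
8. q = 9 is not in {11, 7, 13, 12} — does not hold.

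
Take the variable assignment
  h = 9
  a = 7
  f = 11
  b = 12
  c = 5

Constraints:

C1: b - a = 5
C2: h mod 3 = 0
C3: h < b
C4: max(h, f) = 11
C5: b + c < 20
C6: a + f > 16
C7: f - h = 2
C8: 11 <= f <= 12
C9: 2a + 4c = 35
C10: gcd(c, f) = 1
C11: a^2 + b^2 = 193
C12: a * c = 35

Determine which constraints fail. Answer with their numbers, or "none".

Violated: 9.

C1: b - a = 12 - 7 = 5  ✓
C2: 9 mod 3 = 0  ✓
C3: h = 9, b = 12; 9 < 12  ✓
C4: max(9, 11) = 11  ✓
C5: b + c = 12 + 5 = 17; 17 < 20  ✓
C6: a + f = 7 + 11 = 18; 18 > 16  ✓
C7: f - h = 11 - 9 = 2  ✓
C8: f = 11 lies in [11, 12]  ✓
C9: 2a + 4c = 2(7) + 4(5) = 34, not 35  ✗
C10: gcd(5, 11) = 1  ✓
C11: a^2 + b^2 = 7^2 + 12^2 = 49 + 144 = 193  ✓
C12: a * c = 7 * 5 = 35  ✓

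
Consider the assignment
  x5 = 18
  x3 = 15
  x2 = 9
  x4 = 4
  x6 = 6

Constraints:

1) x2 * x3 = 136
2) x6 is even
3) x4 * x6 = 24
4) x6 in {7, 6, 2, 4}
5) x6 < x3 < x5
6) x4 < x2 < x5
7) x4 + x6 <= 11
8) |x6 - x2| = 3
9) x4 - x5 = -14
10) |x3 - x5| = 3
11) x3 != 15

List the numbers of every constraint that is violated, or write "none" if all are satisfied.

1) x2 * x3 = 9 * 15 = 135, not 136 — violated.
2) x6 = 6 is even — OK.
3) x4 * x6 = 4 * 6 = 24 — OK.
4) x6 = 6 is in {7, 6, 2, 4} — OK.
5) values 6 < 15 < 18 — OK.
6) values 4 < 9 < 18 — OK.
7) x4 + x6 = 4 + 6 = 10; 10 ≤ 11 — OK.
8) |6 - 9| = 3 — OK.
9) x4 - x5 = 4 - 18 = -14 — OK.
10) |15 - 18| = 3 — OK.
11) x3 = 15, but 15 is required to differ — violated.

Constraints 1, 11 are violated.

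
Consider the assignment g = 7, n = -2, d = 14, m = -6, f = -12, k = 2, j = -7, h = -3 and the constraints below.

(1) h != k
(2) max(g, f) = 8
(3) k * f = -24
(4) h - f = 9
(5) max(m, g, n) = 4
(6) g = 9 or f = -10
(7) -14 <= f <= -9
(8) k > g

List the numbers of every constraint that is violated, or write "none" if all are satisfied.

(1) h = -3, k = 2; distinct  ✓
(2) max(7, -12) = 7, not 8  ✗
(3) k * f = 2 * (-12) = -24  ✓
(4) h - f = -3 - (-12) = 9  ✓
(5) max(-6, 7, -2) = 7, not 4  ✗
(6) g = 7 ≠ 9 and f = -12 ≠ -10; both disjuncts false  ✗
(7) f = -12 lies in [-14, -9]  ✓
(8) k = 2, g = 7; 2 ≤ 7 (want >)  ✗

Violated: 2, 5, 6, and 8.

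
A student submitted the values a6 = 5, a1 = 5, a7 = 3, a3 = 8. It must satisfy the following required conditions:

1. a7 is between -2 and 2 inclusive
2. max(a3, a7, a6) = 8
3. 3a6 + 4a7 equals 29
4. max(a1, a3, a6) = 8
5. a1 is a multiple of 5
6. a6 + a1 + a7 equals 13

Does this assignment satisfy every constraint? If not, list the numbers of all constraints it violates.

1. a7 = 3 is outside [-2, 2] — fails.
2. max(8, 3, 5) = 8 — holds.
3. 3a6 + 4a7 = 3(5) + 4(3) = 27, not 29 — fails.
4. max(5, 8, 5) = 8 — holds.
5. 5 / 5 = 1, so 5 divides 5 — holds.
6. a6 + a1 + a7 = 5 + 5 + 3 = 13 — holds.

The assignment fails constraints 1, 3.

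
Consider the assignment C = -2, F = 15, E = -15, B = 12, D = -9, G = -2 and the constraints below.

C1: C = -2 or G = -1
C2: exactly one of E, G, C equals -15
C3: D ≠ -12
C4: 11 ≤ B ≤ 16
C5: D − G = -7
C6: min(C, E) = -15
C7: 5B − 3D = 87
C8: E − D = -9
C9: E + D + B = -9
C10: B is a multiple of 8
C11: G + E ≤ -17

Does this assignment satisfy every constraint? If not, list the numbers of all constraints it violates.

The assignment fails constraints 8, 9, 10.

C1: C = -2 = -2 (first disjunct) — holds.
C2: E=-15, G=-2, C=-2; 1 of them equals -15 — holds.
C3: D = -9, and -9 ≠ -12 — holds.
C4: B = 12 lies in [11, 16] — holds.
C5: D − G = -9 − (-2) = -7 — holds.
C6: min(-2, -15) = -15 — holds.
C7: 5B − 3D = 5(12) − 3(-9) = 87 — holds.
C8: E − D = -15 − (-9) = -6, not -9 — does not hold.
C9: E + D + B = -15 + (-9) + 12 = -12, not -9 — does not hold.
C10: 12 = 8×1 + 4, so 8 does not divide 12 — does not hold.
C11: G + E = -2 + (-15) = -17; -17 ≤ -17 — holds.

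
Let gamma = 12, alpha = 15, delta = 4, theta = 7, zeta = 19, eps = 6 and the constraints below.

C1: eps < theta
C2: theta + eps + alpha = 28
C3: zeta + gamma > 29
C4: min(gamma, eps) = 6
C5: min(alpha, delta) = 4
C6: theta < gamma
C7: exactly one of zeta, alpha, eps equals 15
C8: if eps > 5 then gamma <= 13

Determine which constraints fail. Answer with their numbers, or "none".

None — every constraint holds.

C1: eps = 6, theta = 7; 6 < 7  OK
C2: theta + eps + alpha = 7 + 6 + 15 = 28  OK
C3: zeta + gamma = 19 + 12 = 31; 31 > 29  OK
C4: min(12, 6) = 6  OK
C5: min(15, 4) = 4  OK
C6: theta = 7, gamma = 12; 7 < 12  OK
C7: zeta=19, alpha=15, eps=6; 1 of them equals 15  OK
C8: eps = 6 > 5, so we need gamma ≤ 13; gamma = 12 ≤ 13  OK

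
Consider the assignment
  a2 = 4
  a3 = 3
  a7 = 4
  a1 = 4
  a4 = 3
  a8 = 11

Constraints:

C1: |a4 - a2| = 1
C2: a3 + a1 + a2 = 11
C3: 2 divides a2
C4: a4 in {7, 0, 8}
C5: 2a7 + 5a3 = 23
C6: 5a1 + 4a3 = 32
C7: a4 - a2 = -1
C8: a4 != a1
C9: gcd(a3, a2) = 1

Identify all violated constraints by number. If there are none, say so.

C1: |3 - 4| = 1 — holds.
C2: a3 + a1 + a2 = 3 + 4 + 4 = 11 — holds.
C3: 4 / 2 = 2, so 2 divides 4 — holds.
C4: a4 = 3 is not in {7, 0, 8} — does not hold.
C5: 2a7 + 5a3 = 2(4) + 5(3) = 23 — holds.
C6: 5a1 + 4a3 = 5(4) + 4(3) = 32 — holds.
C7: a4 - a2 = 3 - 4 = -1 — holds.
C8: a4 = 3, a1 = 4; distinct — holds.
C9: gcd(3, 4) = 1 — holds.

The assignment fails constraint 4.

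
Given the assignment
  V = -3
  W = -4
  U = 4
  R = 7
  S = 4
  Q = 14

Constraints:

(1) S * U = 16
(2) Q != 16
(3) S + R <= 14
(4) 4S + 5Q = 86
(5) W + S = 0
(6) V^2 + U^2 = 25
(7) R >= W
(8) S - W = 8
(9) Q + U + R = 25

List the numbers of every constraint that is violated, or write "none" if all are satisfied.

No violations.

(1) S * U = 4 * 4 = 16 — holds.
(2) Q = 14, and 14 ≠ 16 — holds.
(3) S + R = 4 + 7 = 11; 11 ≤ 14 — holds.
(4) 4S + 5Q = 4(4) + 5(14) = 86 — holds.
(5) W + S = -4 + 4 = 0 — holds.
(6) V^2 + U^2 = (-3)^2 + 4^2 = 9 + 16 = 25 — holds.
(7) R = 7, W = -4; 7 ≥ -4 — holds.
(8) S - W = 4 - (-4) = 8 — holds.
(9) Q + U + R = 14 + 4 + 7 = 25 — holds.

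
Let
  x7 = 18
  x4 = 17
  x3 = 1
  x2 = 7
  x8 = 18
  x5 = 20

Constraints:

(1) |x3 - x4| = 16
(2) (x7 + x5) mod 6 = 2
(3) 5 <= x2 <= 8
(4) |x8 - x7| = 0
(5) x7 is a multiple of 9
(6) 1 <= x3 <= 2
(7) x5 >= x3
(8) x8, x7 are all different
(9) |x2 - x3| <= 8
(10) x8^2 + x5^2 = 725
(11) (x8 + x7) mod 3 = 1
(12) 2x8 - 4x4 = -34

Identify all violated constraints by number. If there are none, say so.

No — constraints 8, 10, 11, and 12 are not satisfied.

(1) |1 - 17| = 16  ✓
(2) x7 + x5 = 38; 38 mod 6 = 2  ✓
(3) x2 = 7 lies in [5, 8]  ✓
(4) |18 - 18| = 0  ✓
(5) 18 / 9 = 2, so 9 divides 18  ✓
(6) x3 = 1 lies in [1, 2]  ✓
(7) x5 = 20, x3 = 1; 20 ≥ 1  ✓
(8) x8 = x7 = 18, not all different  ✗
(9) |7 - 1| = 6; 6 ≤ 8  ✓
(10) x8^2 + x5^2 = 18^2 + 20^2 = 324 + 400 = 724, not 725  ✗
(11) x8 + x7 = 36; 36 mod 3 = 0, not 1  ✗
(12) 2x8 - 4x4 = 2(18) - 4(17) = -32, not -34  ✗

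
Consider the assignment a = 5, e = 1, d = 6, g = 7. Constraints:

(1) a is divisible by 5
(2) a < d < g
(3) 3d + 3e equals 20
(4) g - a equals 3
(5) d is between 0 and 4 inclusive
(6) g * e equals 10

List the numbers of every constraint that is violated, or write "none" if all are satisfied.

(1) 5 / 5 = 1, so 5 divides 5  ✓
(2) values 5 < 6 < 7  ✓
(3) 3d + 3e = 3(6) + 3(1) = 21, not 20  ✗
(4) g - a = 7 - 5 = 2, not 3  ✗
(5) d = 6 is outside [0, 4]  ✗
(6) g * e = 7 * 1 = 7, not 10  ✗

Violated: 3, 4, 5, and 6.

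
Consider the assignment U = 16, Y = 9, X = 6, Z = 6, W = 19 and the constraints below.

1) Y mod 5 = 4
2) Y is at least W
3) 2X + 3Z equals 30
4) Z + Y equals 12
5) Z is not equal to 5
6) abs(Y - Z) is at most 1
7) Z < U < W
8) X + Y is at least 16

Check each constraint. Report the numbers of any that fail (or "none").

1) 9 mod 5 = 4 — holds.
2) Y = 9, W = 19; 9 < 19 (want ≥) — fails.
3) 2X + 3Z = 2(6) + 3(6) = 30 — holds.
4) Z + Y = 6 + 9 = 15, not 12 — fails.
5) Z = 6, and 6 ≠ 5 — holds.
6) abs(9 - 6) = 3; 3 > 1, exceeds bound 1 — fails.
7) values 6 < 16 < 19 — holds.
8) X + Y = 6 + 9 = 15; 15 < 16, bound 16 not met — fails.

Constraints 2, 4, 6, 8 do not hold.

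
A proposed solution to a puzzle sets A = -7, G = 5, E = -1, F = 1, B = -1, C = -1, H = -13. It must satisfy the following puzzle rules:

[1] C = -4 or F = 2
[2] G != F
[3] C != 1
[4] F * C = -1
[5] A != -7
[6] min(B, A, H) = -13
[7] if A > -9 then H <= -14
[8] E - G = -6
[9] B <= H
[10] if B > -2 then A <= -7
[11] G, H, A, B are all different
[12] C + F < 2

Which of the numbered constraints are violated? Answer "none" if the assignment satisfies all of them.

[1] C = -1 ≠ -4 and F = 1 ≠ 2; both disjuncts false  ✗
[2] G = 5, F = 1; distinct  ✓
[3] C = -1, and -1 ≠ 1  ✓
[4] F * C = 1 * (-1) = -1  ✓
[5] A = -7, but -7 is required to differ  ✗
[6] min(-1, -7, -13) = -13  ✓
[7] A = -7 > -9, so we need H ≤ -14; but H = -13 > -14  ✗
[8] E - G = -1 - 5 = -6  ✓
[9] B = -1, H = -13; -1 > -13 (want ≤)  ✗
[10] B = -1 > -2, so we need A ≤ -7; A = -7 ≤ -7  ✓
[11] values 5, -13, -7, -1 are pairwise distinct  ✓
[12] C + F = -1 + 1 = 0; 0 < 2  ✓

Violated: 1, 5, 7, 9.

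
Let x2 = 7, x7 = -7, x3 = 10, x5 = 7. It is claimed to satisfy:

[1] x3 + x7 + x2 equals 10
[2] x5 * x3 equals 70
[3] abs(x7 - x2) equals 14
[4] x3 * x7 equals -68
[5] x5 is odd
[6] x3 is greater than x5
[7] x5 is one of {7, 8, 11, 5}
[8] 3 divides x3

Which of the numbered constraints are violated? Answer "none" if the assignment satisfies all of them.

[1] x3 + x7 + x2 = 10 + (-7) + 7 = 10  OK
[2] x5 * x3 = 7 * 10 = 70  OK
[3] abs(-7 - 7) = 14  OK
[4] x3 * x7 = 10 * (-7) = -70, not -68  FAIL
[5] x5 = 7 is odd  OK
[6] x3 = 10, x5 = 7; 10 > 7  OK
[7] x5 = 7 is in {7, 8, 11, 5}  OK
[8] 10 = 3*3 + 1, so 3 does not divide 10  FAIL

Constraints 4, 8 do not hold.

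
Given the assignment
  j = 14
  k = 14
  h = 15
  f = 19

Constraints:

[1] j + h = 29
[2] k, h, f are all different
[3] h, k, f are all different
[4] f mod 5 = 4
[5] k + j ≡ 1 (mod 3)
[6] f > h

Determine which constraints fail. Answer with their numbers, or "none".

[1] j + h = 14 + 15 = 29  OK
[2] values 14, 15, 19 are pairwise distinct  OK
[3] values 15, 14, 19 are pairwise distinct  OK
[4] 19 mod 5 = 4  OK
[5] k + j = 28; 28 mod 3 = 1  OK
[6] f = 19, h = 15; 19 > 15  OK

The assignment satisfies every constraint.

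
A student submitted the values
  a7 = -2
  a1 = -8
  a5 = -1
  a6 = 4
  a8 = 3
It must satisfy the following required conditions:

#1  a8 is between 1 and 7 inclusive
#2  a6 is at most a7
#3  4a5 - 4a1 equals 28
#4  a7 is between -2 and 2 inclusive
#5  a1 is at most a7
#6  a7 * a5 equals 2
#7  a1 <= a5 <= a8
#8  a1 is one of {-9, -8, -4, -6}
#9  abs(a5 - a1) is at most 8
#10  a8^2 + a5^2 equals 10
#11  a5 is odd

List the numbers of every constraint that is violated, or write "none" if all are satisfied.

Constraint 2 does not hold.

#1 a8 = 3 lies in [1, 7]  yes
#2 a6 = 4, a7 = -2; 4 > -2 (want ≤)  no
#3 4a5 - 4a1 = 4(-1) - 4(-8) = 28  yes
#4 a7 = -2 lies in [-2, 2]  yes
#5 a1 = -8, a7 = -2; -8 ≤ -2  yes
#6 a7 * a5 = -2 * (-1) = 2  yes
#7 values -8 <= -1 <= 3  yes
#8 a1 = -8 is in {-9, -8, -4, -6}  yes
#9 abs(-1 - (-8)) = 7; 7 ≤ 8  yes
#10 a8^2 + a5^2 = 3^2 + (-1)^2 = 9 + 1 = 10  yes
#11 a5 = -1 is odd  yes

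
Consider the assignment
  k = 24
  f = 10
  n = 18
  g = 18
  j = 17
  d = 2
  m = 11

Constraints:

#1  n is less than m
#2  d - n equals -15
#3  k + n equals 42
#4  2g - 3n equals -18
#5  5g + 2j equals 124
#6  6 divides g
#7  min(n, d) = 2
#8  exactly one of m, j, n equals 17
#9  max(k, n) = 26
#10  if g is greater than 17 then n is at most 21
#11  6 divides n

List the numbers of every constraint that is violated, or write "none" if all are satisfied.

No — constraints 1, 2, 9 are not satisfied.

#1 n = 18, m = 11; 18 ≥ 11 (want <)  FAIL
#2 d - n = 2 - 18 = -16, not -15  FAIL
#3 k + n = 24 + 18 = 42  OK
#4 2g - 3n = 2(18) - 3(18) = -18  OK
#5 5g + 2j = 5(18) + 2(17) = 124  OK
#6 18 / 6 = 3, so 6 divides 18  OK
#7 min(18, 2) = 2  OK
#8 m=11, j=17, n=18; 1 of them equals 17  OK
#9 max(24, 18) = 24, not 26  FAIL
#10 g = 18 > 17, so we need n ≤ 21; n = 18 ≤ 21  OK
#11 18 / 6 = 3, so 6 divides 18  OK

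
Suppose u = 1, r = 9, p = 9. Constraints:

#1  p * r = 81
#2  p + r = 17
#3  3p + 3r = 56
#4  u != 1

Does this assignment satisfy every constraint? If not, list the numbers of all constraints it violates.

No — constraints 2, 3, 4 are not satisfied.

#1 p * r = 9 * 9 = 81 — holds.
#2 p + r = 9 + 9 = 18, not 17 — does not hold.
#3 3p + 3r = 3(9) + 3(9) = 54, not 56 — does not hold.
#4 u = 1, but 1 is required to differ — does not hold.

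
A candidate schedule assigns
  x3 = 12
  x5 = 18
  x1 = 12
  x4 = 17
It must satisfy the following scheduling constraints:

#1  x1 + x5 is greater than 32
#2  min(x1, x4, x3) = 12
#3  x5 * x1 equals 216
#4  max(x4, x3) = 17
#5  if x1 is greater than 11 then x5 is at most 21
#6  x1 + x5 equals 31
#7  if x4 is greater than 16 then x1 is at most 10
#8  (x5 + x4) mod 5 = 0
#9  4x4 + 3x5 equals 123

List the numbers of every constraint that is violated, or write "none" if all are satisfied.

#1 x1 + x5 = 12 + 18 = 30; 30 ≤ 32, bound 32 not met  ✘
#2 min(12, 17, 12) = 12  ✔
#3 x5 * x1 = 18 * 12 = 216  ✔
#4 max(17, 12) = 17  ✔
#5 x1 = 12 > 11, so we need x5 ≤ 21; x5 = 18 ≤ 21  ✔
#6 x1 + x5 = 12 + 18 = 30, not 31  ✘
#7 x4 = 17 > 16, so we need x1 ≤ 10; but x1 = 12 > 10  ✘
#8 x5 + x4 = 35; 35 mod 5 = 0  ✔
#9 4x4 + 3x5 = 4(17) + 3(18) = 122, not 123  ✘

Constraints 1, 6, 7, and 9 do not hold.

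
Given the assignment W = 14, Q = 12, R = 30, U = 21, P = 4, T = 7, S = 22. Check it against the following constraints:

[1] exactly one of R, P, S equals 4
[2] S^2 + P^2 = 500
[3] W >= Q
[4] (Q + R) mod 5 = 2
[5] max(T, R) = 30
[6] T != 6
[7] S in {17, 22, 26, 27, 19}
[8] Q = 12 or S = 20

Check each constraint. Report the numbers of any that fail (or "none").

All constraints are satisfied.

[1] R=30, P=4, S=22; 1 of them equals 4 — holds.
[2] S^2 + P^2 = 22^2 + 4^2 = 484 + 16 = 500 — holds.
[3] W = 14, Q = 12; 14 ≥ 12 — holds.
[4] Q + R = 42; 42 mod 5 = 2 — holds.
[5] max(7, 30) = 30 — holds.
[6] T = 7, and 7 ≠ 6 — holds.
[7] S = 22 is in {17, 22, 26, 27, 19} — holds.
[8] Q = 12 = 12 (first disjunct) — holds.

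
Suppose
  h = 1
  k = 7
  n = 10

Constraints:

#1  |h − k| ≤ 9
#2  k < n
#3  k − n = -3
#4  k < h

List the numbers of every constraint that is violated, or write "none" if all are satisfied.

#1 |1 − 7| = 6; 6 ≤ 9  OK
#2 k = 7, n = 10; 7 < 10  OK
#3 k − n = 7 − 10 = -3  OK
#4 k = 7, h = 1; 7 ≥ 1 (want <)  FAIL

The assignment fails constraint 4.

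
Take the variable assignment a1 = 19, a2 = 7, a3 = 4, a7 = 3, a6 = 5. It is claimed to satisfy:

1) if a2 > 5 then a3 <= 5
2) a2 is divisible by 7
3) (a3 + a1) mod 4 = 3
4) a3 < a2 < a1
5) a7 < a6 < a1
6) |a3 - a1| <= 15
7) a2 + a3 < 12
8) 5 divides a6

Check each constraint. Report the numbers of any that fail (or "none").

1) a2 = 7 > 5, so we need a3 ≤ 5; a3 = 4 ≤ 5 — OK.
2) 7 / 7 = 1, so 7 divides 7 — OK.
3) a3 + a1 = 23; 23 mod 4 = 3 — OK.
4) values 4 < 7 < 19 — OK.
5) values 3 < 5 < 19 — OK.
6) |4 - 19| = 15; 15 ≤ 15 — OK.
7) a2 + a3 = 7 + 4 = 11; 11 < 12 — OK.
8) 5 / 5 = 1, so 5 divides 5 — OK.

None — every constraint holds.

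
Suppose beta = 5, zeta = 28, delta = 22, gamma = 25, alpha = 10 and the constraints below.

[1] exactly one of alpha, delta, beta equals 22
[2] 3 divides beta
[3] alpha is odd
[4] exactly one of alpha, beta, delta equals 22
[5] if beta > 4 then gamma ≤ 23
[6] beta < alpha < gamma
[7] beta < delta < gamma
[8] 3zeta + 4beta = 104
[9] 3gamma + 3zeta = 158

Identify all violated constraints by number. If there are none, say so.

Constraints 2, 3, 5, 9 do not hold.

[1] alpha=10, delta=22, beta=5; 1 of them equals 22  yes
[2] 5 = 3×1 + 2, so 3 does not divide 5  no
[3] alpha = 10 is even  no
[4] alpha=10, beta=5, delta=22; 1 of them equals 22  yes
[5] beta = 5 > 4, so we need gamma ≤ 23; but gamma = 25 > 23  no
[6] values 5 < 10 < 25  yes
[7] values 5 < 22 < 25  yes
[8] 3zeta + 4beta = 3(28) + 4(5) = 104  yes
[9] 3gamma + 3zeta = 3(25) + 3(28) = 159, not 158  no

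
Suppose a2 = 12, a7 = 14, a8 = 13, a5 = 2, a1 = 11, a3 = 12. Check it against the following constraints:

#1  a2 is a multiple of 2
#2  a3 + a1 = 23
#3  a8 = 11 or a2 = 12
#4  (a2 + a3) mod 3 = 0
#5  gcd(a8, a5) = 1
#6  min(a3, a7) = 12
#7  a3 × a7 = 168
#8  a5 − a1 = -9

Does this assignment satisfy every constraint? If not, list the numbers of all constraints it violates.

#1 12 / 2 = 6, so 2 divides 12  OK
#2 a3 + a1 = 12 + 11 = 23  OK
#3 a8 = 13 ≠ 11, but a2 = 12 = 12 (second disjunct)  OK
#4 a2 + a3 = 24; 24 mod 3 = 0  OK
#5 gcd(13, 2) = 1  OK
#6 min(12, 14) = 12  OK
#7 a3 × a7 = 12 × 14 = 168  OK
#8 a5 − a1 = 2 − 11 = -9  OK

None — every constraint holds.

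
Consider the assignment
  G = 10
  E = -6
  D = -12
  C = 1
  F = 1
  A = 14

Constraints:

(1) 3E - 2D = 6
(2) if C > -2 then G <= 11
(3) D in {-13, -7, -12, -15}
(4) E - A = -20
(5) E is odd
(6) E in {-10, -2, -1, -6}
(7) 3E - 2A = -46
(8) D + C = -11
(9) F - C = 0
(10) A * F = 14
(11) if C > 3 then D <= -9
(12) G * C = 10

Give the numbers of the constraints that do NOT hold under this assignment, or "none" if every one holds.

The assignment fails constraint 5.

(1) 3E - 2D = 3(-6) - 2(-12) = 6 — holds.
(2) C = 1 > -2, so we need G ≤ 11; G = 10 ≤ 11 — holds.
(3) D = -12 is in {-13, -7, -12, -15} — holds.
(4) E - A = -6 - 14 = -20 — holds.
(5) E = -6 is even — fails.
(6) E = -6 is in {-10, -2, -1, -6} — holds.
(7) 3E - 2A = 3(-6) - 2(14) = -46 — holds.
(8) D + C = -12 + 1 = -11 — holds.
(9) F - C = 1 - 1 = 0 — holds.
(10) A * F = 14 * 1 = 14 — holds.
(11) C = 1, not > 3; antecedent false, conditional vacuously true — holds.
(12) G * C = 10 * 1 = 10 — holds.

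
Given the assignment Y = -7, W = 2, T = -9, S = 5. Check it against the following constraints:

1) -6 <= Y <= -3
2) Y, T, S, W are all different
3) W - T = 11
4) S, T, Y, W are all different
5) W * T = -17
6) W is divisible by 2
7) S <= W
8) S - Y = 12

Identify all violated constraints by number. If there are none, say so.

1) Y = -7 is outside [-6, -3] — violated.
2) values -7, -9, 5, 2 are pairwise distinct — satisfied.
3) W - T = 2 - (-9) = 11 — satisfied.
4) values 5, -9, -7, 2 are pairwise distinct — satisfied.
5) W * T = 2 * (-9) = -18, not -17 — violated.
6) 2 / 2 = 1, so 2 divides 2 — satisfied.
7) S = 5, W = 2; 5 > 2 (want ≤) — violated.
8) S - Y = 5 - (-7) = 12 — satisfied.

Constraints 1, 5, and 7 do not hold.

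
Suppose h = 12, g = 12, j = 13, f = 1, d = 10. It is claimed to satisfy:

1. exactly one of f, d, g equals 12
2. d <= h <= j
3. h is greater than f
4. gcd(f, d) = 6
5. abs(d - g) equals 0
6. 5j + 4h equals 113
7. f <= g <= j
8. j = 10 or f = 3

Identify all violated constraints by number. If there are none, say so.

1. f=1, d=10, g=12; 1 of them equals 12 — holds.
2. values 10 <= 12 <= 13 — holds.
3. h = 12, f = 1; 12 > 1 — holds.
4. gcd(1, 10) = 1, not 6 — does not hold.
5. abs(10 - 12) = 2, not 0 — does not hold.
6. 5j + 4h = 5(13) + 4(12) = 113 — holds.
7. values 1 <= 12 <= 13 — holds.
8. j = 13 ≠ 10 and f = 1 ≠ 3; both disjuncts false — does not hold.

The assignment fails constraints 4, 5, and 8.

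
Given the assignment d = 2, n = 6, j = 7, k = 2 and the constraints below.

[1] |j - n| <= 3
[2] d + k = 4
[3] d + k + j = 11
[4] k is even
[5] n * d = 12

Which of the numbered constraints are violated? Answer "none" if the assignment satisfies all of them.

[1] |7 - 6| = 1; 1 ≤ 3  ✔
[2] d + k = 2 + 2 = 4  ✔
[3] d + k + j = 2 + 2 + 7 = 11  ✔
[4] k = 2 is even  ✔
[5] n * d = 6 * 2 = 12  ✔

The assignment satisfies every constraint.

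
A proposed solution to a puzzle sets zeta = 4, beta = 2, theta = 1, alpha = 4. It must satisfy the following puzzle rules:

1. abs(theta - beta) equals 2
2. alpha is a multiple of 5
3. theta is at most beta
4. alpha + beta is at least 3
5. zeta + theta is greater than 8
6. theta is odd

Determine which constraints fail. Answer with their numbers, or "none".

1. abs(1 - 2) = 1, not 2  no
2. 4 = 5*0 + 4, so 5 does not divide 4  no
3. theta = 1, beta = 2; 1 ≤ 2  yes
4. alpha + beta = 4 + 2 = 6; 6 ≥ 3  yes
5. zeta + theta = 4 + 1 = 5; 5 ≤ 8, bound 8 not met  no
6. theta = 1 is odd  yes

The assignment fails constraints 1, 2, and 5.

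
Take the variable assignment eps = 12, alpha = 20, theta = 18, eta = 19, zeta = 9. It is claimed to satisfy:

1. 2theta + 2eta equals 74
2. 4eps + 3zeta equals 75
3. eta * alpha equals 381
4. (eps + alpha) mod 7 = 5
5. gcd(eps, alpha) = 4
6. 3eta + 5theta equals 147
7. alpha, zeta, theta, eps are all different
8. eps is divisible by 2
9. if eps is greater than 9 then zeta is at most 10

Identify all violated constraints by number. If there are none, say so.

1. 2theta + 2eta = 2(18) + 2(19) = 74  ✓
2. 4eps + 3zeta = 4(12) + 3(9) = 75  ✓
3. eta * alpha = 19 * 20 = 380, not 381  ✗
4. eps + alpha = 32; 32 mod 7 = 4, not 5  ✗
5. gcd(12, 20) = 4  ✓
6. 3eta + 5theta = 3(19) + 5(18) = 147  ✓
7. values 20, 9, 18, 12 are pairwise distinct  ✓
8. 12 / 2 = 6, so 2 divides 12  ✓
9. eps = 12 > 9, so we need zeta ≤ 10; zeta = 9 ≤ 10  ✓

Constraints 3 and 4 do not hold.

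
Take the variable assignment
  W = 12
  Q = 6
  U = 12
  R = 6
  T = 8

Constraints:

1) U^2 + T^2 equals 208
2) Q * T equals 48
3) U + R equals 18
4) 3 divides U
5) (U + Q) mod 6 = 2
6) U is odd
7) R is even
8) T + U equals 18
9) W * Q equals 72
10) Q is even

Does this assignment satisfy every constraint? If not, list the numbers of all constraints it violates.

Constraints 5, 6, and 8 are violated.

1) U^2 + T^2 = 12^2 + 8^2 = 144 + 64 = 208  holds
2) Q * T = 6 * 8 = 48  holds
3) U + R = 12 + 6 = 18  holds
4) 12 / 3 = 4, so 3 divides 12  holds
5) U + Q = 18; 18 mod 6 = 0, not 2  fails
6) U = 12 is even  fails
7) R = 6 is even  holds
8) T + U = 8 + 12 = 20, not 18  fails
9) W * Q = 12 * 6 = 72  holds
10) Q = 6 is even  holds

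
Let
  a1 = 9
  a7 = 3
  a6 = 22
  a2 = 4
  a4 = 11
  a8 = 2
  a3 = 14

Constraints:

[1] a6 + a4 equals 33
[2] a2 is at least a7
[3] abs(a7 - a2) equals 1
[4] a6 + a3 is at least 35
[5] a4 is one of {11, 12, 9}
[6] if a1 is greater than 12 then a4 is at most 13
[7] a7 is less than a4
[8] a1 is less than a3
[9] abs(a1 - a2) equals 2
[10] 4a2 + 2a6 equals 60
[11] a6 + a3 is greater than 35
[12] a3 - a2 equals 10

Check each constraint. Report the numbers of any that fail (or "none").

Violated: 9.

[1] a6 + a4 = 22 + 11 = 33 — holds.
[2] a2 = 4, a7 = 3; 4 ≥ 3 — holds.
[3] abs(3 - 4) = 1 — holds.
[4] a6 + a3 = 22 + 14 = 36; 36 ≥ 35 — holds.
[5] a4 = 11 is in {11, 12, 9} — holds.
[6] a1 = 9, not > 12; antecedent false, conditional vacuously true — holds.
[7] a7 = 3, a4 = 11; 3 < 11 — holds.
[8] a1 = 9, a3 = 14; 9 < 14 — holds.
[9] abs(9 - 4) = 5, not 2 — fails.
[10] 4a2 + 2a6 = 4(4) + 2(22) = 60 — holds.
[11] a6 + a3 = 22 + 14 = 36; 36 > 35 — holds.
[12] a3 - a2 = 14 - 4 = 10 — holds.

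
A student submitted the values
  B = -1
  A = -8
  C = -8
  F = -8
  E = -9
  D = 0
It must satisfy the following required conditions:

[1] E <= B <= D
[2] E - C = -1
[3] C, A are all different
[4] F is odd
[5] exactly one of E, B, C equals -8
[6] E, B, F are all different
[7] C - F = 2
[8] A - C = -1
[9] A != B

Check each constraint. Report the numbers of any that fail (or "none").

[1] values -9 <= -1 <= 0  ✓
[2] E - C = -9 - (-8) = -1  ✓
[3] C = A = -8, not all different  ✗
[4] F = -8 is even  ✗
[5] E=-9, B=-1, C=-8; 1 of them equals -8  ✓
[6] values -9, -1, -8 are pairwise distinct  ✓
[7] C - F = -8 - (-8) = 0, not 2  ✗
[8] A - C = -8 - (-8) = 0, not -1  ✗
[9] A = -8, B = -1; distinct  ✓

Violated: 3, 4, 7, and 8.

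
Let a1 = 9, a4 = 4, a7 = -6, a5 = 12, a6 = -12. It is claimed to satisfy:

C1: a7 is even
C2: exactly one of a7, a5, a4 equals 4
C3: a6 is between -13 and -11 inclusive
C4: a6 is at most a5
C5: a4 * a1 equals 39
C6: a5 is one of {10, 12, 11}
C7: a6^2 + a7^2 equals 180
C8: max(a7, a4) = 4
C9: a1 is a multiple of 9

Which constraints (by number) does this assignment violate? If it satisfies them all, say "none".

No — constraint 5 is not satisfied.

C1: a7 = -6 is even  ✓
C2: a7=-6, a5=12, a4=4; 1 of them equals 4  ✓
C3: a6 = -12 lies in [-13, -11]  ✓
C4: a6 = -12, a5 = 12; -12 ≤ 12  ✓
C5: a4 * a1 = 4 * 9 = 36, not 39  ✗
C6: a5 = 12 is in {10, 12, 11}  ✓
C7: a6^2 + a7^2 = (-12)^2 + (-6)^2 = 144 + 36 = 180  ✓
C8: max(-6, 4) = 4  ✓
C9: 9 / 9 = 1, so 9 divides 9  ✓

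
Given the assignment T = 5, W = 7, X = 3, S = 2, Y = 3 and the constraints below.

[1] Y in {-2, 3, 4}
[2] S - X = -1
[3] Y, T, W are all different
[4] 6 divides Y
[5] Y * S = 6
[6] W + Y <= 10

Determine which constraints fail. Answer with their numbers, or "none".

Constraint 4 does not hold.

[1] Y = 3 is in {-2, 3, 4} — OK.
[2] S - X = 2 - 3 = -1 — OK.
[3] values 3, 5, 7 are pairwise distinct — OK.
[4] 3 = 6*0 + 3, so 6 does not divide 3 — violated.
[5] Y * S = 3 * 2 = 6 — OK.
[6] W + Y = 7 + 3 = 10; 10 ≤ 10 — OK.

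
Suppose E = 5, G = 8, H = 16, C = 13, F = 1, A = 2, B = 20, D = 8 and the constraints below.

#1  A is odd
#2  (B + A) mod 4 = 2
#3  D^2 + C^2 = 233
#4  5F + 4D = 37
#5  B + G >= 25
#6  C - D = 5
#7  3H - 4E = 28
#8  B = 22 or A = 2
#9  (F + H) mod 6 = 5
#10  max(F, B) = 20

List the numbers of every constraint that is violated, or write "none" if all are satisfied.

#1 A = 2 is even — does not hold.
#2 B + A = 22; 22 mod 4 = 2 — holds.
#3 D^2 + C^2 = 8^2 + 13^2 = 64 + 169 = 233 — holds.
#4 5F + 4D = 5(1) + 4(8) = 37 — holds.
#5 B + G = 20 + 8 = 28; 28 ≥ 25 — holds.
#6 C - D = 13 - 8 = 5 — holds.
#7 3H - 4E = 3(16) - 4(5) = 28 — holds.
#8 B = 20 ≠ 22, but A = 2 = 2 (second disjunct) — holds.
#9 F + H = 17; 17 mod 6 = 5 — holds.
#10 max(1, 20) = 20 — holds.

Constraint 1 does not hold.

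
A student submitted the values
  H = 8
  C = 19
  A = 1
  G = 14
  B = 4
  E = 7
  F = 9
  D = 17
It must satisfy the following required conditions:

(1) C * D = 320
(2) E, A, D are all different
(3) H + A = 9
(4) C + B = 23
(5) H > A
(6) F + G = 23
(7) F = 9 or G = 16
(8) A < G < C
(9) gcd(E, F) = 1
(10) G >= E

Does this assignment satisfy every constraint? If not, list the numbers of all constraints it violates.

(1) C * D = 19 * 17 = 323, not 320  ✗
(2) values 7, 1, 17 are pairwise distinct  ✓
(3) H + A = 8 + 1 = 9  ✓
(4) C + B = 19 + 4 = 23  ✓
(5) H = 8, A = 1; 8 > 1  ✓
(6) F + G = 9 + 14 = 23  ✓
(7) F = 9 = 9 (first disjunct)  ✓
(8) values 1 < 14 < 19  ✓
(9) gcd(7, 9) = 1  ✓
(10) G = 14, E = 7; 14 ≥ 7  ✓

The assignment fails constraint 1.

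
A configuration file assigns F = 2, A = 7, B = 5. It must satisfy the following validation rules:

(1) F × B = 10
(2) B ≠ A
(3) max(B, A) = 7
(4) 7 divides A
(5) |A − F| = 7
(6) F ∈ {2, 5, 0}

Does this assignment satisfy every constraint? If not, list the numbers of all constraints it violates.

Constraint 5 is violated.

(1) F × B = 2 × 5 = 10 — OK.
(2) B = 5, A = 7; distinct — OK.
(3) max(5, 7) = 7 — OK.
(4) 7 / 7 = 1, so 7 divides 7 — OK.
(5) |7 − 2| = 5, not 7 — violated.
(6) F = 2 is in {2, 5, 0} — OK.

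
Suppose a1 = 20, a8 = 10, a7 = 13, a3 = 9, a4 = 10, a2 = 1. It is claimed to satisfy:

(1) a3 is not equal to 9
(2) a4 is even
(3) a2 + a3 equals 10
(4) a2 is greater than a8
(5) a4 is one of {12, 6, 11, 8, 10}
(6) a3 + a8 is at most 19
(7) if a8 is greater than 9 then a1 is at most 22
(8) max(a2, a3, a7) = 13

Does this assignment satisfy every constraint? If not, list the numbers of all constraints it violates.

(1) a3 = 9, but 9 is required to differ — fails.
(2) a4 = 10 is even — holds.
(3) a2 + a3 = 1 + 9 = 10 — holds.
(4) a2 = 1, a8 = 10; 1 ≤ 10 (want >) — fails.
(5) a4 = 10 is in {12, 6, 11, 8, 10} — holds.
(6) a3 + a8 = 9 + 10 = 19; 19 ≤ 19 — holds.
(7) a8 = 10 > 9, so we need a1 ≤ 22; a1 = 20 ≤ 22 — holds.
(8) max(1, 9, 13) = 13 — holds.

The assignment fails constraints 1, 4.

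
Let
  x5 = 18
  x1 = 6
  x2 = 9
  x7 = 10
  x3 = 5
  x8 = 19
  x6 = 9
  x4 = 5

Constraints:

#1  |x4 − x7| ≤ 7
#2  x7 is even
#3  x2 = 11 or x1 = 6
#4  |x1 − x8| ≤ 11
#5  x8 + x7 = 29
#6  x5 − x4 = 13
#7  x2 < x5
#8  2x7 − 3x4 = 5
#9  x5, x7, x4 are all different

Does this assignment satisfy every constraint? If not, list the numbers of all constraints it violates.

#1 |5 − 10| = 5; 5 ≤ 7  ✓
#2 x7 = 10 is even  ✓
#3 x2 = 9 ≠ 11, but x1 = 6 = 6 (second disjunct)  ✓
#4 |6 − 19| = 13; 13 > 11, exceeds bound 11  ✗
#5 x8 + x7 = 19 + 10 = 29  ✓
#6 x5 − x4 = 18 − 5 = 13  ✓
#7 x2 = 9, x5 = 18; 9 < 18  ✓
#8 2x7 − 3x4 = 2(10) − 3(5) = 5  ✓
#9 values 18, 10, 5 are pairwise distinct  ✓

Violated: 4.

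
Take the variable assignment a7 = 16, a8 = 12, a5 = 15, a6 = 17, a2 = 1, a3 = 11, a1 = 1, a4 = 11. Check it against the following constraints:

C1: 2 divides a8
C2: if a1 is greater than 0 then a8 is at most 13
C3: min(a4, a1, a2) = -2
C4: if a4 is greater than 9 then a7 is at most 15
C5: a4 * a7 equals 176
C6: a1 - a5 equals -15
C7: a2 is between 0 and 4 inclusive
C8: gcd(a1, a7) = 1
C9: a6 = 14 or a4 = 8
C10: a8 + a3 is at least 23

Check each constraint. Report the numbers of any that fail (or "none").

Constraints 3, 4, 6, 9 are violated.

C1: 12 / 2 = 6, so 2 divides 12 — satisfied.
C2: a1 = 1 > 0, so we need a8 ≤ 13; a8 = 12 ≤ 13 — satisfied.
C3: min(11, 1, 1) = 1, not -2 — violated.
C4: a4 = 11 > 9, so we need a7 ≤ 15; but a7 = 16 > 15 — violated.
C5: a4 * a7 = 11 * 16 = 176 — satisfied.
C6: a1 - a5 = 1 - 15 = -14, not -15 — violated.
C7: a2 = 1 lies in [0, 4] — satisfied.
C8: gcd(1, 16) = 1 — satisfied.
C9: a6 = 17 ≠ 14 and a4 = 11 ≠ 8; both disjuncts false — violated.
C10: a8 + a3 = 12 + 11 = 23; 23 ≥ 23 — satisfied.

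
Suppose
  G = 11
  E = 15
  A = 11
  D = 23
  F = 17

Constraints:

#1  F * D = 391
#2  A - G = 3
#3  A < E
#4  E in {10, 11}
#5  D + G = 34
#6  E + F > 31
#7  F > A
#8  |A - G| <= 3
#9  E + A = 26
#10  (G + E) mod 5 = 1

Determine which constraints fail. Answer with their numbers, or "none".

#1 F * D = 17 * 23 = 391 — holds.
#2 A - G = 11 - 11 = 0, not 3 — does not hold.
#3 A = 11, E = 15; 11 < 15 — holds.
#4 E = 15 is not in {10, 11} — does not hold.
#5 D + G = 23 + 11 = 34 — holds.
#6 E + F = 15 + 17 = 32; 32 > 31 — holds.
#7 F = 17, A = 11; 17 > 11 — holds.
#8 |11 - 11| = 0; 0 ≤ 3 — holds.
#9 E + A = 15 + 11 = 26 — holds.
#10 G + E = 26; 26 mod 5 = 1 — holds.

The assignment fails constraints 2 and 4.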